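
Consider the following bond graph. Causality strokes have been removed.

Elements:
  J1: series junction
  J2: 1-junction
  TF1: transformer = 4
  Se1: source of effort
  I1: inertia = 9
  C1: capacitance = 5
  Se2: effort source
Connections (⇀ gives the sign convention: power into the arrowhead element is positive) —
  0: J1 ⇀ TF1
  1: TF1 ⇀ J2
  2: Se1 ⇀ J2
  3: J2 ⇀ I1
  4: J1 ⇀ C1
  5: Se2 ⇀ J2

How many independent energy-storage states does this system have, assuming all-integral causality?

2  (C1, I1 all integral)

b2 →J2  (Se1: effort source, stroke at far end)
b5 →J2  (Se2: effort source, stroke at far end)
b3 →I1  (I1: I, integral causality)
b1 →J2  (J2 flow already set via bond 3)
b0 →TF1  (TF TF1: opposite of bond 1)
b4 →J1  (common-f at J1 fixed by 0)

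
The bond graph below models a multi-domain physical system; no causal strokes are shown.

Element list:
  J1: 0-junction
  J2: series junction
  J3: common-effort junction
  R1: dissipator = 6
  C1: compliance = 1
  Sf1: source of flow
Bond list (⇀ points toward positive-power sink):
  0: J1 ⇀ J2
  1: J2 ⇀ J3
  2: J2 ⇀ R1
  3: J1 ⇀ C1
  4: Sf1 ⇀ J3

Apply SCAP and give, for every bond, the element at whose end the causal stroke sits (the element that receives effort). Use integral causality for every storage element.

#0 stroke at J2
#1 stroke at J3
#2 stroke at J2
#3 stroke at J1
#4 stroke at Sf1

bond 4 stroke→Sf1  (Sf1: flow source, stroke at near end)
bond 1 stroke→J3  (closing 0-jn rule on J3)
bond 0 stroke→J2  (1-jn J2 has f-setter on 1)
bond 2 stroke→J2  (J2: bond 1 brought flow, rest push out)
bond 3 stroke→J1  (J1: last free bond brings effort in)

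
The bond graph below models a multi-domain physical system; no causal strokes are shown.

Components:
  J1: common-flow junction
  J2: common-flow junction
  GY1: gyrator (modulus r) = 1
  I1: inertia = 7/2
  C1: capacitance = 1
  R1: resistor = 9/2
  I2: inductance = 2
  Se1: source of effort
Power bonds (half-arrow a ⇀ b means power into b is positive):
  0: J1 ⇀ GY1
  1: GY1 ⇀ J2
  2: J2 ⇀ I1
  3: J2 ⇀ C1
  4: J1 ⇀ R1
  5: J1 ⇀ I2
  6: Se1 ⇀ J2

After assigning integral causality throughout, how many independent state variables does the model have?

3  (C1, I1, I2 all integral)

#6 |J2  (source Se1 imposes e)
#2 |I1  (I1: I, integral causality)
#1 |J2  (J2 flow already set via bond 2)
#3 |J2  (J2 flow already set via bond 2)
#0 |J1  (through GY1, causality inverts; strokes same side of GY1)
#5 |I2  (I2 integral (f out))
#4 |J1  (J1 flow already set via bond 5)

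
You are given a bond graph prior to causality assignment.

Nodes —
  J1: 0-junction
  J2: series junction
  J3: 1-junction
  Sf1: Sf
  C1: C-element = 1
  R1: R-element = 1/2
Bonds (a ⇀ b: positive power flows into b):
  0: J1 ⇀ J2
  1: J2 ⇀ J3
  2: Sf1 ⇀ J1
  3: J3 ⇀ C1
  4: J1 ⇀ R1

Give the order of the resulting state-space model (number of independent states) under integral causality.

b2 →Sf1  (Sf1 fixes flow; stroke at Sf1)
b3 →J3  (C1 outputs effort q/C1)
b1 →J2  (J3 needs exactly one f-in)
b0 →J1  (only one flow-in slot at J2)
b4 →R1  (J1 effort already set via bond 0)

1  (C1 all integral)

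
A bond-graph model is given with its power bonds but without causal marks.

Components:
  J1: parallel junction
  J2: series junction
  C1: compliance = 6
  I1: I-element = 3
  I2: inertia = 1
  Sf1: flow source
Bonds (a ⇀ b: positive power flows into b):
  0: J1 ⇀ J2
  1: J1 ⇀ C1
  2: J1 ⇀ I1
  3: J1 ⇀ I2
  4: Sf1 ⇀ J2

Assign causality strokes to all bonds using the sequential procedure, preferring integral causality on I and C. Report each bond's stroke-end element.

bond 4 →Sf1  (Sf1: flow source, stroke at near end)
bond 0 →J2  (1-jn J2 has f-setter on 4)
bond 1 →J1  (C1 outputs effort q/C1)
bond 2 →I1  (0-jn J1 has e-setter on 1)
bond 3 →I2  (0-jn J1 has e-setter on 1)

bond 0 stroke at J2
bond 1 stroke at J1
bond 2 stroke at I1
bond 3 stroke at I2
bond 4 stroke at Sf1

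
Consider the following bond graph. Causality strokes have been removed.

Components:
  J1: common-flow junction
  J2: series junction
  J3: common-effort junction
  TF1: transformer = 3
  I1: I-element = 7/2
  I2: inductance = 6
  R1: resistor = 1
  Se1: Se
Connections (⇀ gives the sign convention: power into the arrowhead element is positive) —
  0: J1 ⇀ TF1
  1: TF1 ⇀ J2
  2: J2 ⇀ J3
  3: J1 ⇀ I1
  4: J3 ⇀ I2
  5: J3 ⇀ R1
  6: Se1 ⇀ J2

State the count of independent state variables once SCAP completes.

#6 |J2  (source Se1 imposes e)
#3 |I1  (I1 integral (f out))
#0 |J1  (1-jn J1 has f-setter on 3)
#1 |TF1  (TF1: transformer flips bond 0)
#2 |J2  (J2: bond 1 brought flow, rest push out)
#4 |I2  (I2 integral (f out))
#5 |J3  (only one effort-in slot at J3)

2  (I1, I2 all integral)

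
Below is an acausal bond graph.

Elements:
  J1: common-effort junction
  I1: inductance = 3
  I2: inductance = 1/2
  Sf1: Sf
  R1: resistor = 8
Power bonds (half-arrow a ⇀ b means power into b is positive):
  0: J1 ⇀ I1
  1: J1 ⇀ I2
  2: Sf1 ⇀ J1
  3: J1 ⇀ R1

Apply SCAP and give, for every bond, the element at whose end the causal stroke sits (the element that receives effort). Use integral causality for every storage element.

b0 stroke→I1
b1 stroke→I2
b2 stroke→Sf1
b3 stroke→J1

β2 |Sf1  (Sf1 (Sf) sets flow on bond)
β0 |I1  (I1 outputs flow p/I1)
β1 |I2  (I2: I, integral causality)
β3 |J1  (only one effort-in slot at J1)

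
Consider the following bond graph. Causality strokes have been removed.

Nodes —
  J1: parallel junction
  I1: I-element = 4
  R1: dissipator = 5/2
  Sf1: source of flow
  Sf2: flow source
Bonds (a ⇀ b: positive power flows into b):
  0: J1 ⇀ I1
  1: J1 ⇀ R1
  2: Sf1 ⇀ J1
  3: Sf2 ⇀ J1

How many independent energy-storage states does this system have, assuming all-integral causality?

bond 2 stroke→Sf1  (Sf1 (Sf) sets flow on bond)
bond 3 stroke→Sf2  (source Sf2 imposes f)
bond 0 stroke→I1  (I1 integral (f out))
bond 1 stroke→J1  (only one effort-in slot at J1)

1  (I1 all integral)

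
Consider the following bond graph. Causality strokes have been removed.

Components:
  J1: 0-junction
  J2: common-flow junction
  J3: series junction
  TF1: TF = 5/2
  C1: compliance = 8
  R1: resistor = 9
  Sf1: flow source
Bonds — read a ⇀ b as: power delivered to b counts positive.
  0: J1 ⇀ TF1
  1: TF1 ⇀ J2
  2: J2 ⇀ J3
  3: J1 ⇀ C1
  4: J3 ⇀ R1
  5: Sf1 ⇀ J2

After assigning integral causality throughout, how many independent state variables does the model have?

b5 stroke at Sf1  (Sf1: flow source, stroke at near end)
b1 stroke at J2  (J2 flow already set via bond 5)
b2 stroke at J2  (J2 flow already set via bond 5)
b4 stroke at J3  (common-f at J3 fixed by 2)
b0 stroke at TF1  (TF TF1: opposite of bond 1)
b3 stroke at J1  (J1: last free bond brings effort in)

1  (C1 all integral)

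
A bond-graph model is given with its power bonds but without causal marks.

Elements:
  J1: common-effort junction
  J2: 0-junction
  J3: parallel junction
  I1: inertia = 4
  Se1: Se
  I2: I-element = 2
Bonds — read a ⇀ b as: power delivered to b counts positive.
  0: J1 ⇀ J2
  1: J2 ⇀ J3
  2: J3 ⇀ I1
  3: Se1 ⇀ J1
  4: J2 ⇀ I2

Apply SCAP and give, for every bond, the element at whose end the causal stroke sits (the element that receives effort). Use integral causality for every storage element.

β3 stroke→J1  (Se1: effort source, stroke at far end)
β0 stroke→J2  (common-e at J1 fixed by 3)
β1 stroke→J3  (J2: bond 0 brought effort, rest push out)
β4 stroke→I2  (J2 effort already set via bond 0)
β2 stroke→I1  (0-jn J3 has e-setter on 1)

bond 0 stroke→J2
bond 1 stroke→J3
bond 2 stroke→I1
bond 3 stroke→J1
bond 4 stroke→I2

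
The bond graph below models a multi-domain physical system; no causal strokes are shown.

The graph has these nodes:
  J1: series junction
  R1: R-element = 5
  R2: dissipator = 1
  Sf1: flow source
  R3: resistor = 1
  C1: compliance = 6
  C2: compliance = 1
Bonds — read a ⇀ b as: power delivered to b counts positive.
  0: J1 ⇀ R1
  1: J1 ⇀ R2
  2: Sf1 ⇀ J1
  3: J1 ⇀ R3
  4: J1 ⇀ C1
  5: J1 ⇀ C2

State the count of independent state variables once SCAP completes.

2  (C1, C2 all integral)

b2 →Sf1  (source Sf1 imposes f)
b0 →J1  (1-jn J1 has f-setter on 2)
b1 →J1  (1-jn J1 has f-setter on 2)
b3 →J1  (1-jn J1 has f-setter on 2)
b4 →J1  (common-f at J1 fixed by 2)
b5 →J1  (1-jn J1 has f-setter on 2)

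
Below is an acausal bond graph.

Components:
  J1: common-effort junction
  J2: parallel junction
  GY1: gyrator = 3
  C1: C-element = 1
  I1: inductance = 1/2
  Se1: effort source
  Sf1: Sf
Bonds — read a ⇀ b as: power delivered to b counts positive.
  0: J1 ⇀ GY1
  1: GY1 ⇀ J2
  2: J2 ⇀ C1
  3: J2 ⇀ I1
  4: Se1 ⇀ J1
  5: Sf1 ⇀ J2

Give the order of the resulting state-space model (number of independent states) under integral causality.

2  (C1, I1 all integral)

bond 4 |J1  (Se1 (Se) sets effort on bond)
bond 5 |Sf1  (source Sf1 imposes f)
bond 0 |GY1  (J1 effort already set via bond 4)
bond 1 |GY1  (GY1: gyrator matches bond 0)
bond 2 |J2  (C1 outputs effort q/C1)
bond 3 |I1  (0-jn J2 has e-setter on 2)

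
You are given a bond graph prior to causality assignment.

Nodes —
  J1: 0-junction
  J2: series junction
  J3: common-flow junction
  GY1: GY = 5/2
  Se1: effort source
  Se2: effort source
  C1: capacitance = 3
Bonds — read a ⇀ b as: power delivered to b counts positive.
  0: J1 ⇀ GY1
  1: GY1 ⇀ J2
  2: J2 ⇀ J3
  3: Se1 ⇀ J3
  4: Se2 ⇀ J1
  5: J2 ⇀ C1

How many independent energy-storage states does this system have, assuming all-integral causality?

1  (C1 all integral)

β3 |J3  (Se1: effort source, stroke at far end)
β4 |J1  (Se2 (Se) sets effort on bond)
β0 |GY1  (0-jn J1 has e-setter on 4)
β2 |J2  (J3: last free bond brings flow in)
β1 |GY1  (GY1: gyrator matches bond 0)
β5 |J2  (1-jn J2 has f-setter on 1)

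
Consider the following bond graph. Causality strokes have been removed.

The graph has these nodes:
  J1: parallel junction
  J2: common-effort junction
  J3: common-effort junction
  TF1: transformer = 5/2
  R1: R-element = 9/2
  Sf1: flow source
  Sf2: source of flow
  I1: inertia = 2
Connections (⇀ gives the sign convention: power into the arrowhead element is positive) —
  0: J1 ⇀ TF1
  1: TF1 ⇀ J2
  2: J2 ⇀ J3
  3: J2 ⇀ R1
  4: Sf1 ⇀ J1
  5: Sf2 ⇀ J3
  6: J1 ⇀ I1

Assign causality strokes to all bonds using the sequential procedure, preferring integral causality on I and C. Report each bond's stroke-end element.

b4 →Sf1  (source Sf1 imposes f)
b5 →Sf2  (Sf2 fixes flow; stroke at Sf2)
b2 →J3  (J3 needs exactly one e-in)
b6 →I1  (I1 outputs flow p/I1)
b0 →J1  (closing 0-jn rule on J1)
b1 →TF1  (TF1: transformer flips bond 0)
b3 →J2  (J2: last free bond brings effort in)

b0 →J1
b1 →TF1
b2 →J3
b3 →J2
b4 →Sf1
b5 →Sf2
b6 →I1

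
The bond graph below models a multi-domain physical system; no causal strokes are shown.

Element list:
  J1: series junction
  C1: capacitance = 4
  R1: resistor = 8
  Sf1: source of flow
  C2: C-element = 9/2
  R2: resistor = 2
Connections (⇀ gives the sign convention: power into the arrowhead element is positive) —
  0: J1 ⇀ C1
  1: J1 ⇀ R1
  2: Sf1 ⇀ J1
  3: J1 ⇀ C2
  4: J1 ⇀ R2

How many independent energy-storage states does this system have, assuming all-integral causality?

2  (C1, C2 all integral)

β2 stroke→Sf1  (Sf1 (Sf) sets flow on bond)
β0 stroke→J1  (1-jn J1 has f-setter on 2)
β1 stroke→J1  (J1 flow already set via bond 2)
β3 stroke→J1  (1-jn J1 has f-setter on 2)
β4 stroke→J1  (1-jn J1 has f-setter on 2)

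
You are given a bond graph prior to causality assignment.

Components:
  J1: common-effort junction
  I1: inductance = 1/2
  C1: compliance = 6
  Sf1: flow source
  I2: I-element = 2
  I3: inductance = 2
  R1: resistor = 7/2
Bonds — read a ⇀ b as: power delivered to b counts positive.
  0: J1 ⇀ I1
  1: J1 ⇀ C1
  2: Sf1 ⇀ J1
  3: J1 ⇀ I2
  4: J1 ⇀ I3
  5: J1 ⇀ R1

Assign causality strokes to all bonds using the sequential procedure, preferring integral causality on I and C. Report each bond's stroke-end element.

β2 |Sf1  (source Sf1 imposes f)
β0 |I1  (I1: I, integral causality)
β1 |J1  (C1: C, integral causality)
β3 |I2  (J1: bond 1 brought effort, rest push out)
β4 |I3  (0-jn J1 has e-setter on 1)
β5 |R1  (J1: bond 1 brought effort, rest push out)

#0 stroke→I1
#1 stroke→J1
#2 stroke→Sf1
#3 stroke→I2
#4 stroke→I3
#5 stroke→R1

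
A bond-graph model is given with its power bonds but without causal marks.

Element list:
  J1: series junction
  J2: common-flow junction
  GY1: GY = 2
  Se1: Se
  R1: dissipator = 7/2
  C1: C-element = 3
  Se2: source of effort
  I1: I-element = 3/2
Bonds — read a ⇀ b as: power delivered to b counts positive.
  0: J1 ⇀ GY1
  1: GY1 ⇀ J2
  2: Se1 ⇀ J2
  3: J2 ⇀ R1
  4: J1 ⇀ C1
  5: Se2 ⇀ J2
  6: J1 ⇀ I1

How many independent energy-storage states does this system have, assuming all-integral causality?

b2 stroke→J2  (Se1 (Se) sets effort on bond)
b5 stroke→J2  (source Se2 imposes e)
b4 stroke→J1  (C1: C, integral causality)
b6 stroke→I1  (I1 integral (f out))
b0 stroke→J1  (J1: bond 6 brought flow, rest push out)
b1 stroke→J2  (GY GY1: same side as bond 0)
b3 stroke→R1  (J2 needs exactly one f-in)

2  (C1, I1 all integral)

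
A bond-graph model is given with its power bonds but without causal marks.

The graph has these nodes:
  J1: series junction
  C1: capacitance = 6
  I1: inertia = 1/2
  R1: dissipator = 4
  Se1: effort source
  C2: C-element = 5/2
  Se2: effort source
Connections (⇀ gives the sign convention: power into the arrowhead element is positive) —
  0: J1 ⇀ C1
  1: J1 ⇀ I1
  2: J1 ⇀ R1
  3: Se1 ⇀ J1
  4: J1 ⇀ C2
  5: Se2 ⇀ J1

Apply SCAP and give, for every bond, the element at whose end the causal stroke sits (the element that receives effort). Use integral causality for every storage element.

b3 stroke at J1  (Se1: effort source, stroke at far end)
b5 stroke at J1  (source Se2 imposes e)
b0 stroke at J1  (C1 outputs effort q/C1)
b1 stroke at I1  (prefer integral on I1)
b2 stroke at J1  (J1 flow already set via bond 1)
b4 stroke at J1  (1-jn J1 has f-setter on 1)

bond 0 →J1
bond 1 →I1
bond 2 →J1
bond 3 →J1
bond 4 →J1
bond 5 →J1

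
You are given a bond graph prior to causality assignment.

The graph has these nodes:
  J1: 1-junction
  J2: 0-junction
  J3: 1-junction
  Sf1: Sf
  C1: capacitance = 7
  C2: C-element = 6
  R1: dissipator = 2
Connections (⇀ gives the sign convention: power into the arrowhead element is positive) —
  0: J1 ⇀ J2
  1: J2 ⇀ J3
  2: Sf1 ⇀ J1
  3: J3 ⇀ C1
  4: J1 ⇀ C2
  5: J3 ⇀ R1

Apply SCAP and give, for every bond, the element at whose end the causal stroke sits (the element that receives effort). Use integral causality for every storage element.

β2 |Sf1  (Sf1 (Sf) sets flow on bond)
β0 |J1  (common-f at J1 fixed by 2)
β4 |J1  (J1: bond 2 brought flow, rest push out)
β1 |J2  (J2 needs exactly one e-in)
β3 |J3  (J3: bond 1 brought flow, rest push out)
β5 |J3  (1-jn J3 has f-setter on 1)

b0 stroke at J1
b1 stroke at J2
b2 stroke at Sf1
b3 stroke at J3
b4 stroke at J1
b5 stroke at J3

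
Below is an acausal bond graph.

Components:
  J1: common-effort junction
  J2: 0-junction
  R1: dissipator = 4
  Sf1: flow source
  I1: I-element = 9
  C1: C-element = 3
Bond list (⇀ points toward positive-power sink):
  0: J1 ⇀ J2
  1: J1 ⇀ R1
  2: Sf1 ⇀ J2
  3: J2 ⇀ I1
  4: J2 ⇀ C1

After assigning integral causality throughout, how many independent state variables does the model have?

2  (C1, I1 all integral)

#2 stroke→Sf1  (source Sf1 imposes f)
#3 stroke→I1  (I1 outputs flow p/I1)
#4 stroke→J2  (C1 outputs effort q/C1)
#0 stroke→J1  (0-jn J2 has e-setter on 4)
#1 stroke→R1  (J1: bond 0 brought effort, rest push out)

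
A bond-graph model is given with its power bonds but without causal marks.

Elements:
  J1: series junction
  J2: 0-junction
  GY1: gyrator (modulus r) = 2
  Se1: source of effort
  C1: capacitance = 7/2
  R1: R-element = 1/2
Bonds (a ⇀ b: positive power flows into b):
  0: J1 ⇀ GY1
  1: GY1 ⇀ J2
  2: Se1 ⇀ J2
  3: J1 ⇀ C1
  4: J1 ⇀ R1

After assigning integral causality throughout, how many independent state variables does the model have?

1  (C1 all integral)

bond 2 →J2  (Se1 (Se) sets effort on bond)
bond 1 →GY1  (J2 effort already set via bond 2)
bond 0 →GY1  (GY1 both-in/both-out from 1)
bond 3 →J1  (J1: bond 0 brought flow, rest push out)
bond 4 →J1  (common-f at J1 fixed by 0)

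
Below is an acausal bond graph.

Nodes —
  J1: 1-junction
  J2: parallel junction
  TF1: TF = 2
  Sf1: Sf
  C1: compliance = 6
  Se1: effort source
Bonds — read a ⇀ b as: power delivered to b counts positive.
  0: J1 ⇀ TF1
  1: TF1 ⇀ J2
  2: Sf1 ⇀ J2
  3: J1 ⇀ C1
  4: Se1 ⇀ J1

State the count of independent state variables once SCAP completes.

#2 |Sf1  (source Sf1 imposes f)
#4 |J1  (Se1: effort source, stroke at far end)
#1 |J2  (closing 0-jn rule on J2)
#0 |TF1  (TF1: transformer flips bond 1)
#3 |J1  (J1 flow already set via bond 0)

1  (C1 all integral)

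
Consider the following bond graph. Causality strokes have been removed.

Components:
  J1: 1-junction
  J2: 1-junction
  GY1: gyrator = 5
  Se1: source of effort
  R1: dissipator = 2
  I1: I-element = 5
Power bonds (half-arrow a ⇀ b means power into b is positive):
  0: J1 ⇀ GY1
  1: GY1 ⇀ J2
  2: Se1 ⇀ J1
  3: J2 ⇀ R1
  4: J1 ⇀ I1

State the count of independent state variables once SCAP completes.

1  (I1 all integral)

β2 stroke→J1  (Se1: effort source, stroke at far end)
β4 stroke→I1  (I1 integral (f out))
β0 stroke→J1  (common-f at J1 fixed by 4)
β1 stroke→J2  (GY1: gyrator matches bond 0)
β3 stroke→R1  (J2 needs exactly one f-in)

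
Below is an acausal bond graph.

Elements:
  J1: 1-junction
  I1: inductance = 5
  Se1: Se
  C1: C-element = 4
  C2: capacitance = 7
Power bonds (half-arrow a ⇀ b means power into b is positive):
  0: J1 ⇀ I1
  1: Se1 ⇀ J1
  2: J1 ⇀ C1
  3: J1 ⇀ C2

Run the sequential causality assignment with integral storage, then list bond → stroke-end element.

#1 stroke→J1  (Se1: effort source, stroke at far end)
#0 stroke→I1  (I1: I, integral causality)
#2 stroke→J1  (1-jn J1 has f-setter on 0)
#3 stroke→J1  (J1: bond 0 brought flow, rest push out)

bond 0 stroke→I1
bond 1 stroke→J1
bond 2 stroke→J1
bond 3 stroke→J1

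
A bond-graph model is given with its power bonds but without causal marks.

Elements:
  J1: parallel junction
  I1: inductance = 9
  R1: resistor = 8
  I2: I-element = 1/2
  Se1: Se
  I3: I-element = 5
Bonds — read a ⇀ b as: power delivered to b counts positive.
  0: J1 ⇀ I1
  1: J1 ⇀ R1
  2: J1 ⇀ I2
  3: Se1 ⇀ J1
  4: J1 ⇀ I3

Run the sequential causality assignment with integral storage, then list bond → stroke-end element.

β0 stroke at I1
β1 stroke at R1
β2 stroke at I2
β3 stroke at J1
β4 stroke at I3

b3 stroke at J1  (Se1 (Se) sets effort on bond)
b0 stroke at I1  (J1: bond 3 brought effort, rest push out)
b1 stroke at R1  (J1: bond 3 brought effort, rest push out)
b2 stroke at I2  (J1 effort already set via bond 3)
b4 stroke at I3  (J1: bond 3 brought effort, rest push out)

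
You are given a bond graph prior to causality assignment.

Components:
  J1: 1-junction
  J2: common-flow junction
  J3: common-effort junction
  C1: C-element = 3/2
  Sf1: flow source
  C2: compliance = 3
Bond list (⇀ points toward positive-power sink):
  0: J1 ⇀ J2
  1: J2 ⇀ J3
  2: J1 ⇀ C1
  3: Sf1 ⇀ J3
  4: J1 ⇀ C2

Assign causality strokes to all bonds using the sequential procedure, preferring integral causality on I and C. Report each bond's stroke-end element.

β3 |Sf1  (Sf1: flow source, stroke at near end)
β1 |J3  (J3: last free bond brings effort in)
β0 |J2  (J2: bond 1 brought flow, rest push out)
β2 |J1  (J1: bond 0 brought flow, rest push out)
β4 |J1  (J1 flow already set via bond 0)

#0 →J2
#1 →J3
#2 →J1
#3 →Sf1
#4 →J1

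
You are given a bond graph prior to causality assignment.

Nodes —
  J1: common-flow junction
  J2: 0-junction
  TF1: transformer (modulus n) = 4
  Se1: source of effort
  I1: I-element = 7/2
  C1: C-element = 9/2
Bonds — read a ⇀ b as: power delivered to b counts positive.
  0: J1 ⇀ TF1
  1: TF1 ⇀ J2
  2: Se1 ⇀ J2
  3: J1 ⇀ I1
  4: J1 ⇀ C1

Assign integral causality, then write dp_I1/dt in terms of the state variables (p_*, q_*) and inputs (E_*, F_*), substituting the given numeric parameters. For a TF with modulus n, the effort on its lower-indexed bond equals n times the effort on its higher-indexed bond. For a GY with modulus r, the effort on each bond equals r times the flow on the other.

#2 →J2  (Se1 (Se) sets effort on bond)
#1 →TF1  (J2: bond 2 brought effort, rest push out)
#0 →J1  (TF1: transformer flips bond 1)
#3 →I1  (I1 outputs flow p/I1)
#4 →J1  (J1 flow already set via bond 3)

dp_I1/dt = -4*E_Se1 - 2*q_C1/9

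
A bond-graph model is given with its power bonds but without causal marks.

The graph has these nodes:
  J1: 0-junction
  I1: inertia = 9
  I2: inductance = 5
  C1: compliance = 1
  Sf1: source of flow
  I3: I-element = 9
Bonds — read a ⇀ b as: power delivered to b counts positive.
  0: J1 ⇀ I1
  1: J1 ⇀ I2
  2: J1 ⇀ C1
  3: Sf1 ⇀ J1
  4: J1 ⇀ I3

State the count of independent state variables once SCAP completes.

4  (C1, I1, I2, I3 all integral)

#3 |Sf1  (Sf1 (Sf) sets flow on bond)
#0 |I1  (I1 integral (f out))
#1 |I2  (I2 integral (f out))
#2 |J1  (C1 integral (e out))
#4 |I3  (common-e at J1 fixed by 2)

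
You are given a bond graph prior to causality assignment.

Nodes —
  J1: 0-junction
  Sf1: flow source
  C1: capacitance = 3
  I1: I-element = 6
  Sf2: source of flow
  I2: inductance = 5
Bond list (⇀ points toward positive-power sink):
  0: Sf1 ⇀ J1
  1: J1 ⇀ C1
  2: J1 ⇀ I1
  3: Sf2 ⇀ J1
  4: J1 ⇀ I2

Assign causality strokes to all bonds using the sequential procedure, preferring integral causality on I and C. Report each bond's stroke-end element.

b0 stroke→Sf1
b1 stroke→J1
b2 stroke→I1
b3 stroke→Sf2
b4 stroke→I2

b0 →Sf1  (Sf1 (Sf) sets flow on bond)
b3 →Sf2  (Sf2 (Sf) sets flow on bond)
b1 →J1  (C1 outputs effort q/C1)
b2 →I1  (J1 effort already set via bond 1)
b4 →I2  (common-e at J1 fixed by 1)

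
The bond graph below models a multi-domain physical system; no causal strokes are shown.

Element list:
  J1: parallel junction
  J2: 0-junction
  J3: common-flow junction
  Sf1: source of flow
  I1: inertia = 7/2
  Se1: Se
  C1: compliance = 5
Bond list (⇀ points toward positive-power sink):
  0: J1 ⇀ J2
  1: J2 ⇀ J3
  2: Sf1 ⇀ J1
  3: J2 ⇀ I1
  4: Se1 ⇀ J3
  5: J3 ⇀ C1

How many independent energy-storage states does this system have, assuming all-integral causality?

2  (C1, I1 all integral)

#2 stroke at Sf1  (Sf1 (Sf) sets flow on bond)
#4 stroke at J3  (Se1: effort source, stroke at far end)
#0 stroke at J1  (J1: last free bond brings effort in)
#3 stroke at I1  (I1 outputs flow p/I1)
#1 stroke at J2  (closing 0-jn rule on J2)
#5 stroke at J3  (J3 flow already set via bond 1)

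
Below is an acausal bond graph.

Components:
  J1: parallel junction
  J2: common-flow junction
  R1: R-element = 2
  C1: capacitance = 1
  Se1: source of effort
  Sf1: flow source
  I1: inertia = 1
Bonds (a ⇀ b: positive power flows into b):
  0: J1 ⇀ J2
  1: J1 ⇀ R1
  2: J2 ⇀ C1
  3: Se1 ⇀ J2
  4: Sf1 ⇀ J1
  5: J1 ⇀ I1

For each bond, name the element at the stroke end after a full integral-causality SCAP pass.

#0 |J1
#1 |R1
#2 |J2
#3 |J2
#4 |Sf1
#5 |I1

b3 |J2  (source Se1 imposes e)
b4 |Sf1  (Sf1: flow source, stroke at near end)
b2 |J2  (C1 outputs effort q/C1)
b0 |J1  (J2: last free bond brings flow in)
b1 |R1  (J1: bond 0 brought effort, rest push out)
b5 |I1  (0-jn J1 has e-setter on 0)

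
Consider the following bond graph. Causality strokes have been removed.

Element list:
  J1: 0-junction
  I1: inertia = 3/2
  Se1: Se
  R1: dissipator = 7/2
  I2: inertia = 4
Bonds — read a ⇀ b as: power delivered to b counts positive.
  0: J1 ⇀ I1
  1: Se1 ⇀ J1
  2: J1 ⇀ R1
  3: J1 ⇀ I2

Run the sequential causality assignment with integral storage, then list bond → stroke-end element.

β1 →J1  (Se1 fixes effort; stroke away)
β0 →I1  (0-jn J1 has e-setter on 1)
β2 →R1  (common-e at J1 fixed by 1)
β3 →I2  (J1: bond 1 brought effort, rest push out)

b0 stroke at I1
b1 stroke at J1
b2 stroke at R1
b3 stroke at I2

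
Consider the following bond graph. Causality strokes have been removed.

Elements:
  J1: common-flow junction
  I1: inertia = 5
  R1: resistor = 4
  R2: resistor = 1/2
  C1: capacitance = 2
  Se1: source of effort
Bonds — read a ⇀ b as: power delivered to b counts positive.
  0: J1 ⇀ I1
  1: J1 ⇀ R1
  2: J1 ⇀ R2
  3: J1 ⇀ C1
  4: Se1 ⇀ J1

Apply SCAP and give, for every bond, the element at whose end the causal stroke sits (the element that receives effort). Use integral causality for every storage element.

b0 |I1
b1 |J1
b2 |J1
b3 |J1
b4 |J1

#4 stroke at J1  (Se1 (Se) sets effort on bond)
#0 stroke at I1  (I1: I, integral causality)
#1 stroke at J1  (J1 flow already set via bond 0)
#2 stroke at J1  (J1: bond 0 brought flow, rest push out)
#3 stroke at J1  (common-f at J1 fixed by 0)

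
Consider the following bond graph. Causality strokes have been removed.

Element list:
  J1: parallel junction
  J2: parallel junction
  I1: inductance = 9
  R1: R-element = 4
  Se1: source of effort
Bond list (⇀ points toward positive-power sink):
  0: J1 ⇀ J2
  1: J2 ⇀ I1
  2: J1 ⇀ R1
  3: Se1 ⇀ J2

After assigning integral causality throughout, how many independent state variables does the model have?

bond 3 stroke at J2  (Se1 fixes effort; stroke away)
bond 0 stroke at J1  (J2 effort already set via bond 3)
bond 1 stroke at I1  (J2 effort already set via bond 3)
bond 2 stroke at R1  (J1 effort already set via bond 0)

1  (I1 all integral)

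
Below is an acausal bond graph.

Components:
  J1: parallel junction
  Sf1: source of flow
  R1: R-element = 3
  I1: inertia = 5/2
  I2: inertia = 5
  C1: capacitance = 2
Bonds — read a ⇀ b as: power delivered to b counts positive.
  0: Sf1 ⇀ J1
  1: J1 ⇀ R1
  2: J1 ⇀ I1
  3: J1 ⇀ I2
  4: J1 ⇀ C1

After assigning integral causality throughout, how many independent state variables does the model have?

3  (C1, I1, I2 all integral)

b0 |Sf1  (source Sf1 imposes f)
b2 |I1  (I1 integral (f out))
b3 |I2  (prefer integral on I2)
b4 |J1  (C1 integral (e out))
b1 |R1  (J1: bond 4 brought effort, rest push out)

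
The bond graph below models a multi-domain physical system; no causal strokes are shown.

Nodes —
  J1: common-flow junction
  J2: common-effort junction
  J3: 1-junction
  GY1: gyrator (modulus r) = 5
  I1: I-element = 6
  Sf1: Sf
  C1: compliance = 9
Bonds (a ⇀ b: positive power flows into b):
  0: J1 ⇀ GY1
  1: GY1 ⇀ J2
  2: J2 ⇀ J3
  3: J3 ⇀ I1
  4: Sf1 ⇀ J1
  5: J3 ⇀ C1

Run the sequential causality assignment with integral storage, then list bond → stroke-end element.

b4 →Sf1  (Sf1 fixes flow; stroke at Sf1)
b0 →J1  (1-jn J1 has f-setter on 4)
b1 →J2  (through GY1, causality inverts; strokes same side of GY1)
b2 →J3  (common-e at J2 fixed by 1)
b3 →I1  (prefer integral on I1)
b5 →J3  (common-f at J3 fixed by 3)

β0 stroke→J1
β1 stroke→J2
β2 stroke→J3
β3 stroke→I1
β4 stroke→Sf1
β5 stroke→J3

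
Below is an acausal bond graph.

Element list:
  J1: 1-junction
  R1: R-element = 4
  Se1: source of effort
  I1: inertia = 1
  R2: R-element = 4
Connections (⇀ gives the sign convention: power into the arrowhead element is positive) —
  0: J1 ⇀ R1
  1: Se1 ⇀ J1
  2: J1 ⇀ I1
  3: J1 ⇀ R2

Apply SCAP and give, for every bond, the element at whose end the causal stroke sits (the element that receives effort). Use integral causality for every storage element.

bond 0 stroke at J1
bond 1 stroke at J1
bond 2 stroke at I1
bond 3 stroke at J1

β1 stroke at J1  (source Se1 imposes e)
β2 stroke at I1  (I1: I, integral causality)
β0 stroke at J1  (J1: bond 2 brought flow, rest push out)
β3 stroke at J1  (J1: bond 2 brought flow, rest push out)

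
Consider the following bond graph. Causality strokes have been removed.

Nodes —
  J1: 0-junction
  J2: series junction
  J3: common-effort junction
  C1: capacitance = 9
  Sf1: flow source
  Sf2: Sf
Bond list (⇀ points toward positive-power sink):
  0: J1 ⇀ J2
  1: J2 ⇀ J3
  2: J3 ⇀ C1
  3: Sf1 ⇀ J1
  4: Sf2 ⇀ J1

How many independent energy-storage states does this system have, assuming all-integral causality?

bond 3 stroke at Sf1  (Sf1: flow source, stroke at near end)
bond 4 stroke at Sf2  (source Sf2 imposes f)
bond 0 stroke at J1  (J1: last free bond brings effort in)
bond 1 stroke at J2  (J2 flow already set via bond 0)
bond 2 stroke at J3  (only one effort-in slot at J3)

1  (C1 all integral)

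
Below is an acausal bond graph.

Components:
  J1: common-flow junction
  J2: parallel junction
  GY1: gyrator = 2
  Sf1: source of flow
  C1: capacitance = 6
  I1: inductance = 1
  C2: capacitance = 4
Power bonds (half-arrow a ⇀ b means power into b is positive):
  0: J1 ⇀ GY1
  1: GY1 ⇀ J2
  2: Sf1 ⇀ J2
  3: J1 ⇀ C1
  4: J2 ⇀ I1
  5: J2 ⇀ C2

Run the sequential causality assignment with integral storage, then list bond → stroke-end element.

b0 →GY1
b1 →GY1
b2 →Sf1
b3 →J1
b4 →I1
b5 →J2

b2 stroke at Sf1  (source Sf1 imposes f)
b3 stroke at J1  (C1 integral (e out))
b0 stroke at GY1  (only one flow-in slot at J1)
b1 stroke at GY1  (GY1: gyrator matches bond 0)
b4 stroke at I1  (I1: I, integral causality)
b5 stroke at J2  (closing 0-jn rule on J2)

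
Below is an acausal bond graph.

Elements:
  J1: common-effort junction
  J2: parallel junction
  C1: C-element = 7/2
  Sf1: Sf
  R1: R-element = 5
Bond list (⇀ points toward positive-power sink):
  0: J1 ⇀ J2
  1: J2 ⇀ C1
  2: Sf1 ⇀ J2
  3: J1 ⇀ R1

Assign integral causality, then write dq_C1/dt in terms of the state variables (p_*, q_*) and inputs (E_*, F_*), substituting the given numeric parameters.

bond 2 →Sf1  (Sf1 (Sf) sets flow on bond)
bond 1 →J2  (prefer integral on C1)
bond 0 →J1  (J2 effort already set via bond 1)
bond 3 →R1  (common-e at J1 fixed by 0)

dq_C1/dt = F_Sf1 - 2*q_C1/35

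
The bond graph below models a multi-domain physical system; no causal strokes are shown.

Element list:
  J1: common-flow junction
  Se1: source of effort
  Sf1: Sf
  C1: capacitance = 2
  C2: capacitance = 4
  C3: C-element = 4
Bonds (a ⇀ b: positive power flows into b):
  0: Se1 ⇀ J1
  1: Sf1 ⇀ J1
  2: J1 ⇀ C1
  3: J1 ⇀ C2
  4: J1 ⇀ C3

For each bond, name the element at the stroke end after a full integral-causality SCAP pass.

β0 →J1  (Se1 fixes effort; stroke away)
β1 →Sf1  (Sf1 (Sf) sets flow on bond)
β2 →J1  (J1: bond 1 brought flow, rest push out)
β3 →J1  (J1: bond 1 brought flow, rest push out)
β4 →J1  (J1 flow already set via bond 1)

b0 |J1
b1 |Sf1
b2 |J1
b3 |J1
b4 |J1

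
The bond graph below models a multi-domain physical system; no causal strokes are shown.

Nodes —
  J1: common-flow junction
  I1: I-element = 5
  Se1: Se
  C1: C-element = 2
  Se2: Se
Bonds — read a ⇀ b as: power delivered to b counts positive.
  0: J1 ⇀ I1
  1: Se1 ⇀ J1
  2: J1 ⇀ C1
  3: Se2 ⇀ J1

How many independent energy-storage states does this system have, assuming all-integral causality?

2  (C1, I1 all integral)

β1 →J1  (Se1: effort source, stroke at far end)
β3 →J1  (Se2: effort source, stroke at far end)
β0 →I1  (I1 outputs flow p/I1)
β2 →J1  (1-jn J1 has f-setter on 0)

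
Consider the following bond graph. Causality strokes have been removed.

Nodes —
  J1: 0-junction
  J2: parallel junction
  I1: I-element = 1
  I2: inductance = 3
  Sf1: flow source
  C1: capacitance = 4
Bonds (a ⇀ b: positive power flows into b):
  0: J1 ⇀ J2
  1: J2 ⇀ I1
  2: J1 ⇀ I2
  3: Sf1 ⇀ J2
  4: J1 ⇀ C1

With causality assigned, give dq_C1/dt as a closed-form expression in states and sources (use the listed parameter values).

dq_C1/dt = F_Sf1 - p_I1 - p_I2/3

β3 |Sf1  (Sf1: flow source, stroke at near end)
β1 |I1  (I1 outputs flow p/I1)
β0 |J2  (J2 needs exactly one e-in)
β2 |I2  (prefer integral on I2)
β4 |J1  (only one effort-in slot at J1)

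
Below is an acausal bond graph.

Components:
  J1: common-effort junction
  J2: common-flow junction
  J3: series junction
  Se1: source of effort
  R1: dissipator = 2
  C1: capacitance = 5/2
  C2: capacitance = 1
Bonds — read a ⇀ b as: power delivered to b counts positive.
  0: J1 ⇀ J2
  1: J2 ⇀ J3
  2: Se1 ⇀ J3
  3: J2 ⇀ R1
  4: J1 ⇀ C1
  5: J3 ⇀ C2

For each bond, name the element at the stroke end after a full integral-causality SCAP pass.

bond 0 |J2
bond 1 |J2
bond 2 |J3
bond 3 |R1
bond 4 |J1
bond 5 |J3

#2 |J3  (Se1 (Se) sets effort on bond)
#4 |J1  (C1: C, integral causality)
#0 |J2  (0-jn J1 has e-setter on 4)
#5 |J3  (prefer integral on C2)
#1 |J2  (J3: last free bond brings flow in)
#3 |R1  (J2 needs exactly one f-in)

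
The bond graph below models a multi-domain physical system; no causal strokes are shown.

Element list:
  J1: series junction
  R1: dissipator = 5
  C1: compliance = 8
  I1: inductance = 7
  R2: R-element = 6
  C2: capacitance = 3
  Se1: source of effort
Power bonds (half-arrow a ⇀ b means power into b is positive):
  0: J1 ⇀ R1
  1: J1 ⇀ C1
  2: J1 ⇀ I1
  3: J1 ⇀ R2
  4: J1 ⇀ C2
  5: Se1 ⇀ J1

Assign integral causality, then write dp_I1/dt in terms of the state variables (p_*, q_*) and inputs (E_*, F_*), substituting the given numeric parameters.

dp_I1/dt = E_Se1 - 11*p_I1/7 - q_C1/8 - q_C2/3

b5 →J1  (Se1 (Se) sets effort on bond)
b1 →J1  (C1 outputs effort q/C1)
b2 →I1  (prefer integral on I1)
b0 →J1  (J1 flow already set via bond 2)
b3 →J1  (1-jn J1 has f-setter on 2)
b4 →J1  (J1 flow already set via bond 2)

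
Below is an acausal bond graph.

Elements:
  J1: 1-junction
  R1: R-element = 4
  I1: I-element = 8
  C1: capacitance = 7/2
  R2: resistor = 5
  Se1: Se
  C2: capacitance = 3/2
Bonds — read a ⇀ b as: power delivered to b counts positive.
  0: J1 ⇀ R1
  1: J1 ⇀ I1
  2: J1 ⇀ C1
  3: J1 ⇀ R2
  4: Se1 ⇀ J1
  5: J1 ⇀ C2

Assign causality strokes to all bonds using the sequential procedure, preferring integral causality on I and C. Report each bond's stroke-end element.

bond 0 →J1
bond 1 →I1
bond 2 →J1
bond 3 →J1
bond 4 →J1
bond 5 →J1

b4 stroke at J1  (Se1 (Se) sets effort on bond)
b1 stroke at I1  (I1 integral (f out))
b0 stroke at J1  (common-f at J1 fixed by 1)
b2 stroke at J1  (1-jn J1 has f-setter on 1)
b3 stroke at J1  (J1: bond 1 brought flow, rest push out)
b5 stroke at J1  (common-f at J1 fixed by 1)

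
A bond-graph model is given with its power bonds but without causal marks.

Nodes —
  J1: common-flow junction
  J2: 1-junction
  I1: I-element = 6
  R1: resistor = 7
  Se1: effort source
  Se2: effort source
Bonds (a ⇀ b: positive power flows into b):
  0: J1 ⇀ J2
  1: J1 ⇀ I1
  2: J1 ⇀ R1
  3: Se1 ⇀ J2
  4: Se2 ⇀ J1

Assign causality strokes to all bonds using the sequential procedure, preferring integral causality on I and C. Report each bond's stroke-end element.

β0 →J1
β1 →I1
β2 →J1
β3 →J2
β4 →J1

β3 →J2  (Se1 fixes effort; stroke away)
β4 →J1  (Se2: effort source, stroke at far end)
β0 →J1  (closing 1-jn rule on J2)
β1 →I1  (prefer integral on I1)
β2 →J1  (J1 flow already set via bond 1)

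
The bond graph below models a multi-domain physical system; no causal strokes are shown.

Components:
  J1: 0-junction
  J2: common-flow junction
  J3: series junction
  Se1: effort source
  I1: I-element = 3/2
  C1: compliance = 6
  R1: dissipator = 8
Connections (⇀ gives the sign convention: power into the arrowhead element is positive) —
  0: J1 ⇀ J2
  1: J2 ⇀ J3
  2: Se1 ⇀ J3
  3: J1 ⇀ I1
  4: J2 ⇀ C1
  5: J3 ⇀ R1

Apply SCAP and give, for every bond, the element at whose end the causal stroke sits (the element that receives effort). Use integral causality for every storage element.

β0 stroke→J1
β1 stroke→J2
β2 stroke→J3
β3 stroke→I1
β4 stroke→J2
β5 stroke→J3

#2 |J3  (Se1 (Se) sets effort on bond)
#3 |I1  (I1: I, integral causality)
#0 |J1  (J1: last free bond brings effort in)
#1 |J2  (1-jn J2 has f-setter on 0)
#4 |J2  (J2: bond 0 brought flow, rest push out)
#5 |J3  (common-f at J3 fixed by 1)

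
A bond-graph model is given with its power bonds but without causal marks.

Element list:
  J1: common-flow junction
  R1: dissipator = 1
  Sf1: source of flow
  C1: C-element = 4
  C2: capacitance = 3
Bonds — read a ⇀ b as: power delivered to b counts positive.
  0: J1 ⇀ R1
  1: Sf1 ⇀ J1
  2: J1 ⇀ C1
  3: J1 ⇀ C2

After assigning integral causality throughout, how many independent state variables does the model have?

β1 stroke→Sf1  (Sf1 fixes flow; stroke at Sf1)
β0 stroke→J1  (common-f at J1 fixed by 1)
β2 stroke→J1  (common-f at J1 fixed by 1)
β3 stroke→J1  (J1 flow already set via bond 1)

2  (C1, C2 all integral)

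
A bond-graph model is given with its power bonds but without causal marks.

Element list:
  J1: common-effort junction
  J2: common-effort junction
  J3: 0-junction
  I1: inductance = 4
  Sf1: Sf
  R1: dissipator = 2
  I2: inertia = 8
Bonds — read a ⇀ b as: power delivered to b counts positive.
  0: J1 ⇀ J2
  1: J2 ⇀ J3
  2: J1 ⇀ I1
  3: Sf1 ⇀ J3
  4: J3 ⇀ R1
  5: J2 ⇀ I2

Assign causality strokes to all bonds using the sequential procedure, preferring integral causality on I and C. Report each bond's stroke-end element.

β3 stroke at Sf1  (Sf1: flow source, stroke at near end)
β2 stroke at I1  (I1 outputs flow p/I1)
β0 stroke at J1  (J1 needs exactly one e-in)
β5 stroke at I2  (prefer integral on I2)
β1 stroke at J2  (closing 0-jn rule on J2)
β4 stroke at J3  (J3 needs exactly one e-in)

bond 0 |J1
bond 1 |J2
bond 2 |I1
bond 3 |Sf1
bond 4 |J3
bond 5 |I2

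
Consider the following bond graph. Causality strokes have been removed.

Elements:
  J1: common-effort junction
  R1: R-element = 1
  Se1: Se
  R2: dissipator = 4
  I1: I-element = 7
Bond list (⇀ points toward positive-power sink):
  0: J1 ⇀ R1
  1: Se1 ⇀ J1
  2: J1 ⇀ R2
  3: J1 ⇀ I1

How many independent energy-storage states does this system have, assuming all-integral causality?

β1 stroke→J1  (source Se1 imposes e)
β0 stroke→R1  (J1 effort already set via bond 1)
β2 stroke→R2  (J1: bond 1 brought effort, rest push out)
β3 stroke→I1  (J1: bond 1 brought effort, rest push out)

1  (I1 all integral)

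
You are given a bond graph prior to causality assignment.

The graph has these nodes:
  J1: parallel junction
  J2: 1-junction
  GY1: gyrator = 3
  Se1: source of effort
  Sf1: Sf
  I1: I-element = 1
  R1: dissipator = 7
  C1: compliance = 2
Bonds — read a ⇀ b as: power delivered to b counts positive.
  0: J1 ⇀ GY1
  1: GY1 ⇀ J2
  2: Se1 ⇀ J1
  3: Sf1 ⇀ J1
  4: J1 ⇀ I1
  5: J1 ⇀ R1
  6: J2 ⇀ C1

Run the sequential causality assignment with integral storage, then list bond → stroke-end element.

β0 |GY1
β1 |GY1
β2 |J1
β3 |Sf1
β4 |I1
β5 |R1
β6 |J2

β2 →J1  (Se1 fixes effort; stroke away)
β3 →Sf1  (Sf1 fixes flow; stroke at Sf1)
β0 →GY1  (J1: bond 2 brought effort, rest push out)
β4 →I1  (0-jn J1 has e-setter on 2)
β5 →R1  (common-e at J1 fixed by 2)
β1 →GY1  (through GY1, causality inverts; strokes same side of GY1)
β6 →J2  (J2 flow already set via bond 1)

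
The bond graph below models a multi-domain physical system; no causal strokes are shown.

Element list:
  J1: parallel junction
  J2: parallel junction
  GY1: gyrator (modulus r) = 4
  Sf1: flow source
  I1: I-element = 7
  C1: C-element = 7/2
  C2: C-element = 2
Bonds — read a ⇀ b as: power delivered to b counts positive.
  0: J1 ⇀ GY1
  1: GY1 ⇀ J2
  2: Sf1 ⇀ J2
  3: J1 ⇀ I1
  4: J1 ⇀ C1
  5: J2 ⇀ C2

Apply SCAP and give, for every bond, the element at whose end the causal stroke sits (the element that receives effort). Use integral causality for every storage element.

bond 0 stroke at GY1
bond 1 stroke at GY1
bond 2 stroke at Sf1
bond 3 stroke at I1
bond 4 stroke at J1
bond 5 stroke at J2

#2 |Sf1  (Sf1: flow source, stroke at near end)
#3 |I1  (I1 integral (f out))
#4 |J1  (C1 integral (e out))
#0 |GY1  (0-jn J1 has e-setter on 4)
#1 |GY1  (GY GY1: same side as bond 0)
#5 |J2  (closing 0-jn rule on J2)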